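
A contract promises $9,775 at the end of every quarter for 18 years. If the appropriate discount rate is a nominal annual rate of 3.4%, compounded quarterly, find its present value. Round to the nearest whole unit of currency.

$524,780

With 4 periods per year: i = 0.0085, n = 72.
PV = 9775 × [1 − (1+0.0085)^(−72)] / 0.0085 = 9775 × 53.685934 = 524,780.0076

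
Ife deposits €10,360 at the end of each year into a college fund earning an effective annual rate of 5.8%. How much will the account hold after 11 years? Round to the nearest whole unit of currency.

FV = 10360 × [(1+0.058)^11 − 1] / 0.058 = 10360 × 14.814991 = 153,483.3104

€153,483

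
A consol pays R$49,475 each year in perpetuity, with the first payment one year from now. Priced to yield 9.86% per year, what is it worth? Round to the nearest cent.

PV = PMT / i = 49475 / 0.0986 = 501,774.8479

R$501,774.85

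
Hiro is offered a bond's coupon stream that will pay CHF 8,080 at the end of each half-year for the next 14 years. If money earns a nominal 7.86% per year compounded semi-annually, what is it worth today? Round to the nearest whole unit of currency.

i = 0.0786/2 = 0.0393 per half-year; n = 14·2 = 28.
Annuity factor a(28|0.0393) = 16.798372; PV = 8080 × 16.798372 = 135,730.8436

CHF 135,731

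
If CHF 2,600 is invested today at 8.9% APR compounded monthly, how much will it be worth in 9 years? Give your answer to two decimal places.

CHF 5,775.10

With 12 periods per year: i = 0.00741667, n = 108.
2,600 × (1+0.00741667)^108 = 2,600 × 2.221193 = 5,775.1006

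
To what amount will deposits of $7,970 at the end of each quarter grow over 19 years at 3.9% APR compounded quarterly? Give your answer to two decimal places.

$891,426.94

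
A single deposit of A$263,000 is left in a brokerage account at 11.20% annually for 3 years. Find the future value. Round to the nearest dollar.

FV = PV·(1+i)^n = 263,000 × 1.375037 = 361,634.7121

A$361,635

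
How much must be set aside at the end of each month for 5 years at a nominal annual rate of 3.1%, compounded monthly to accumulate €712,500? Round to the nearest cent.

€10,993.75

With 12 periods per year: i = 0.00258333, n = 60.
FV-annuity factor = 64.809527; PMT = 712500 / 64.809527 = 10,993.7541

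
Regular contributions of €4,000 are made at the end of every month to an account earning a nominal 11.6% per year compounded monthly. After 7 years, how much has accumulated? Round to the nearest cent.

€514,610.49

Periodic rate i = 0.116/12 = 0.00966667; n = 7 × 12 = 84 periods.
FV = 4000 × [(1+0.00966667)^84 − 1] / 0.00966667 = 4000 × 128.652622 = 514,610.4877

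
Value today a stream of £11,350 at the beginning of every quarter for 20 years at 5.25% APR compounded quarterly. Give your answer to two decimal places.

Periodic rate i = 0.0525/4 = 0.013125; n = 20 × 4 = 80 periods.
PV = 11350 × [1 − (1+0.013125)^(−80)] / 0.013125 × (1+i) = 11350 × 49.993467 = 567,425.8528
Payments are at the start of each period, so multiply by (1+i).

£567,425.85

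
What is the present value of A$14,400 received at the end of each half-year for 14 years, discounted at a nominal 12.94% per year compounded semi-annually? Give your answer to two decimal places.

A$184,098.09

i = 0.1294/2 = 0.0647 per half-year; n = 14·2 = 28.
Annuity factor a(28|0.0647) = 12.784589; PV = 14400 × 12.784589 = 184,098.0872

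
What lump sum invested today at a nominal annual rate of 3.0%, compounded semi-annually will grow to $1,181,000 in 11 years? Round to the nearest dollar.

With 2 periods per year: i = 0.015, n = 22.
PV = 1,181,000 / (1 + 0.015)^22 = 1,181,000 / 1.387564 = 851,132.0963

$851,132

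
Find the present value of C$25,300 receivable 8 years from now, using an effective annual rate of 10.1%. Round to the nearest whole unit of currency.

C$11,717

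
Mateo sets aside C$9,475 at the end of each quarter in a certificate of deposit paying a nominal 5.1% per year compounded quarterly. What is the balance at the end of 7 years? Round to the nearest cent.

C$316,438.68

i = 0.051/4 = 0.01275 per quarter; n = 7·4 = 28.
FV = 9475 × [(1+0.01275)^28 − 1] / 0.01275 = 9475 × 33.397222 = 316,438.6795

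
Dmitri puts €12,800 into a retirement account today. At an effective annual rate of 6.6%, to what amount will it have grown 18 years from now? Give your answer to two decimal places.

€40,442.65

FV = 12,800 × (1 + 0.066)^18 = 40,442.6546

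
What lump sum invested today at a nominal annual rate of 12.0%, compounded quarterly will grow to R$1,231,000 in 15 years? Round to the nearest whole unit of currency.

Periodic rate i = 0.12/4 = 0.03; n = 15 × 4 = 60 periods.
Discount factor = (1+0.03)^(−60) = 0.169733; PV = 1,231,000 × 0.169733 = 208,941.4338

R$208,941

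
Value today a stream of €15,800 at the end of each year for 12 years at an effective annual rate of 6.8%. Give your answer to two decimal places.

Annuity factor a(12|0.068) = 8.028042; PV = 15800 × 8.028042 = 126,843.0581

€126,843.06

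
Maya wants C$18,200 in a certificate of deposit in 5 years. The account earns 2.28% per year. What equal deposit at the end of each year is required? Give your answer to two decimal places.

C$3,477.76

PMT = 18200 / ( [(1+0.0228)^5 − 1] / 0.0228 ) = 18200 / 5.233258 = 3,477.7571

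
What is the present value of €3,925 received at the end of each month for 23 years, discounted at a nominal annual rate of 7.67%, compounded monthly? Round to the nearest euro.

€508,271

i = 0.0767/12 = 0.00639167 per month; n = 23·12 = 276.
PV = PMT · [1 − (1+i)^(−n)] / i = 3925 · 129.495878 = 508,271.3212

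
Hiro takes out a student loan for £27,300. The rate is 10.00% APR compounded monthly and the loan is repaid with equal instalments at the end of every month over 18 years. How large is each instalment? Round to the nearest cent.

£272.96

Periodic rate i = 0.1/12 = 0.00833333; n = 18 × 12 = 216 periods.
Annuity-PV factor = 100.015633; PMT = 27300 / 100.015633 = 272.9573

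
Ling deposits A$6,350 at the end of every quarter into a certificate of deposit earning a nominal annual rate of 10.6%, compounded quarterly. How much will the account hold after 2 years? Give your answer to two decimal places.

A$55,769.87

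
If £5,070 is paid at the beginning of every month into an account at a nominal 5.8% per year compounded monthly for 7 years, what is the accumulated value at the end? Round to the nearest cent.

£526,317.31

With 12 periods per year: i = 0.00483333, n = 84.
FV = PMT · [(1+i)^n − 1] / i × (1+i) = 5070 · 103.810120 = 526,317.3101
(Beginning-of-period payments → annuity-due factor ×(1+i).)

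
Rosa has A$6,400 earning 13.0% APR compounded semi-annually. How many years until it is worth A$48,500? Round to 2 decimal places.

Periodic rate i = 0.13/2 = 0.065.
(1+i)^n = 48500/6400 = 7.57812, so n = ln 7.57812 / ln 1.065 = 32.1599 half-years
= 32.1599/2 years

16.08 years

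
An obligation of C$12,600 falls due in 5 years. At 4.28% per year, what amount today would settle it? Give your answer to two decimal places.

PV = 12,600 / (1 + 0.0428)^5 = 12,600 / 1.233119 = 10,217.9890

C$10,217.99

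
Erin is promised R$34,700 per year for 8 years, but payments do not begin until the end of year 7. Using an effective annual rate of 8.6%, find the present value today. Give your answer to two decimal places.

PV at t=6 (ordinary 8-year annuity): 34700 × a(8|0.086) = 34700 × 5.618066 = 194,946.9064
PV₀ = 194,946.9064 / (1+0.086)^6 = 194,946.9064 / 1.640510 = 118,833.0917

R$118,833.09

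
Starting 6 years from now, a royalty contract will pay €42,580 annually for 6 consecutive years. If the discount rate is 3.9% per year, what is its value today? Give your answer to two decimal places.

PV at t=5 (ordinary 6-year annuity): 42580 × a(6|0.039) = 42580 × 5.259246 = 223,938.6832
PV₀ = 223,938.6832 / (1+0.039)^5 = 223,938.6832 / 1.210815 = 184,948.7423

€184,948.74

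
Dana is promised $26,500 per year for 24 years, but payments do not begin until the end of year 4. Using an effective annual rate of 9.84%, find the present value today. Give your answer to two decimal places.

$181,855.61

Value one period before first payment (t=3): 26500 × [1 − (1+0.0984)^(−24)] / 0.0984 = 26500 × 9.094156 = 240,995.1409
PV₀ = 240,995.1409 / (1+0.0984)^3 = 240,995.1409 / 1.325200 = 181,855.6144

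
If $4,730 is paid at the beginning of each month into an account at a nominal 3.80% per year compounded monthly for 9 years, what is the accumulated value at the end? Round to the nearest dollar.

Periodic rate i = 0.038/12 = 0.00316667; n = 9 × 12 = 108 periods.
FV = 4730 × [(1+0.00316667)^108 − 1] / 0.00316667 × (1+i) = 4730 × 128.933254 = 609,854.2934
(annuity-due: payments at period start, so ×(1+i).)

$609,854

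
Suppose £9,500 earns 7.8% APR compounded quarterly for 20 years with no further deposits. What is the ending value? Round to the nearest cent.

£44,535.06

i = 0.078/4 = 0.0195 per quarter; n = 20·4 = 80.
FV = PV·(1+i)^n = 9,500 × 4.687901 = 44,535.0572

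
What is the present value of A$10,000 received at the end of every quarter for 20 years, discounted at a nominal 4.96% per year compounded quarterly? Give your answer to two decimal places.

i = 0.0496/4 = 0.0124 per quarter; n = 20·4 = 80.
PV = 10000 × [1 − (1+0.0124)^(−80)] / 0.0124 = 10000 × 50.556186 = 505,561.8612

A$505,561.86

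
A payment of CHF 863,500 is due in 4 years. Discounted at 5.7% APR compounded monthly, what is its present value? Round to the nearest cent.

CHF 687,824.48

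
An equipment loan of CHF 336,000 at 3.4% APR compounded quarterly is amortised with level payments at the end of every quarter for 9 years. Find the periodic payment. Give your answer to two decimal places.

CHF 10,873.35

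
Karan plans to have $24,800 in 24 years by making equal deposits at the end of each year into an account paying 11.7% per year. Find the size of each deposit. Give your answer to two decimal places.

PMT = 24800 / ( [(1+0.117)^24 − 1] / 0.117 ) = 24800 / 113.096880 = 219.2810

$219.28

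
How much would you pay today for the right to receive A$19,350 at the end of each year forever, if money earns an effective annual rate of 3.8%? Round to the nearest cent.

PV = PMT / i = 19350 / 0.038 = 509,210.5263

A$509,210.53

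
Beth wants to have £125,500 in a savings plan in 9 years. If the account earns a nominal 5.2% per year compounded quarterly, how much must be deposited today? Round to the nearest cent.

£78,832.21

With 4 periods per year: i = 0.013, n = 36.
PV = 125,500 / (1 + 0.013)^36 = 125,500 / 1.591989 = 78,832.2084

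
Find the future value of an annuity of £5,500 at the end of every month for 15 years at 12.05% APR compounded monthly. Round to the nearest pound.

£2,760,766

Periodic rate i = 0.1205/12 = 0.0100417; n = 15 × 12 = 180 periods.
FV = PMT · [(1+i)^n − 1] / i = 5500 · 501.957515 = 2,760,766.3352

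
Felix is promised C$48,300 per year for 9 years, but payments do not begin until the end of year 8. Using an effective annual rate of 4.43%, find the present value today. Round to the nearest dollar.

Value one period before first payment (t=7): 48300 × [1 − (1+0.0443)^(−9)] / 0.0443 = 48300 × 7.291765 = 352,192.2689
Discount back 7 years: 352,192.2689 × (1+0.0443)^(−7) = 352,192.2689 × 0.738283 = 260,017.6760

C$260,018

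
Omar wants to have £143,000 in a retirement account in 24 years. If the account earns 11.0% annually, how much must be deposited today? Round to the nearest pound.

Discount factor = (1+0.11)^(−24) = 0.081705; PV = 143,000 × 0.081705 = 11,683.8116

£11,684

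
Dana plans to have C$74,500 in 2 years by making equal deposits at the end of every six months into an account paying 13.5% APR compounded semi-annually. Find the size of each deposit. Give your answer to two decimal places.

i = 0.135/2 = 0.0675 per half-year; n = 2·2 = 4.
FV-annuity factor = 4.423533; PMT = 74500 / 4.423533 = 16,841.7434

C$16,841.74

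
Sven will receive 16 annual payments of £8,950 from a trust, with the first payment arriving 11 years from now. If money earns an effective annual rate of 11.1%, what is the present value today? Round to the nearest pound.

Value one period before first payment (t=10): 8950 × [1 − (1+0.111)^(−16)] / 0.111 = 8950 × 7.336948 = 65,665.6860
Discount back 10 years: 65,665.6860 × (1+0.111)^(−10) = 65,665.6860 × 0.349027 = 22,919.1178

£22,919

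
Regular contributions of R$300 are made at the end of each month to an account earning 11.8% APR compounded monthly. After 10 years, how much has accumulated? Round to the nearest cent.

R$68,206.89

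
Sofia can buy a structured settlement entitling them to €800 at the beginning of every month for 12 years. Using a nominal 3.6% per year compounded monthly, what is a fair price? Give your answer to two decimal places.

With 12 periods per year: i = 0.003, n = 144.
PV = 800 × [1 − (1+0.003)^(−144)] / 0.003 × (1+i) = 800 × 117.140584 = 93,712.4670
(annuity-due: payments at period start, so ×(1+i).)

€93,712.47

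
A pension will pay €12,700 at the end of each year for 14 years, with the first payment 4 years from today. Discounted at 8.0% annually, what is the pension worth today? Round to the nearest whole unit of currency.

€83,116

Value one period before first payment (t=3): 12700 × [1 − (1+0.08)^(−14)] / 0.08 = 12700 × 8.244237 = 104,701.8097
Discount back 3 years: 104,701.8097 × (1+0.08)^(−3) = 104,701.8097 × 0.793832 = 83,115.6722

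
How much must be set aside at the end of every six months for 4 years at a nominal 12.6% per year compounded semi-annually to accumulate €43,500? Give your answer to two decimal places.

€4,347.97

i = 0.126/2 = 0.063 per half-year; n = 4·2 = 8.
PMT = 43500 / ( [(1+0.063)^8 − 1] / 0.063 ) = 43500 / 10.004678 = 4,347.9661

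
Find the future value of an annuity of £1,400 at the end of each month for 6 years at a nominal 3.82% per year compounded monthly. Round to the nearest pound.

£113,086

Periodic rate i = 0.0382/12 = 0.00318333; n = 6 × 12 = 72 periods.
FV = PMT · [(1+i)^n − 1] / i = 1400 · 80.775645 = 113,085.9036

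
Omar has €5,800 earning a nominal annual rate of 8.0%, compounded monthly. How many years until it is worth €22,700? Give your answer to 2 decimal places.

17.11 years

Periodic rate i = 0.08/12 = 0.00666667.
n = ln(22700/5800) / ln(1+0.00666667) = ln(3.91379) / 0.006645 = 205.3575 months
= 205.3575/12 years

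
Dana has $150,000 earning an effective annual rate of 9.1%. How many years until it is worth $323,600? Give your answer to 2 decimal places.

8.83 years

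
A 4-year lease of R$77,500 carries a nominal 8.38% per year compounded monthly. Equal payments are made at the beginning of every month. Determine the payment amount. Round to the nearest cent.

R$1,892.64

With 12 periods per year: i = 0.00698333, n = 48.
PMT = 77500 / ( [1 − (1+0.00698333)^(−48)] / 0.00698333 × (1+i) ) = 77500 / 40.948118 = 1,892.6389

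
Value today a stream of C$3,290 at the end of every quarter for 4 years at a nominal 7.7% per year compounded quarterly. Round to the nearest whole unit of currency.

With 4 periods per year: i = 0.01925, n = 16.
PV = 3290 × [1 − (1+0.01925)^(−16)] / 0.01925 = 3290 × 13.658724 = 44,937.2018

C$44,937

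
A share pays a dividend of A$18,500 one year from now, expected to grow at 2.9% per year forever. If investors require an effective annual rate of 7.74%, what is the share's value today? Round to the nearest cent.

A$382,231.40

PV = PMT / (i − g) = 18500 / (0.0774 − 0.029) = 18500 / 0.048400 = 382,231.4050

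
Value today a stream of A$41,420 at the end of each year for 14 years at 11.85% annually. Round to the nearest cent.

A$276,659.30

Annuity factor a(14|0.1185) = 6.679365; PV = 41420 × 6.679365 = 276,659.2980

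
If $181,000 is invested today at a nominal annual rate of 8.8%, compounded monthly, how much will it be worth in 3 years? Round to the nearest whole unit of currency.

Periodic rate i = 0.088/12 = 0.00733333; n = 3 × 12 = 36 periods.
FV = 181,000 × (1 + 0.00733333)^36 = 235,458.2788

$235,458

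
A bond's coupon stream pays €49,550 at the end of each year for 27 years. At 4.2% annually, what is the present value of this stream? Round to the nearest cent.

Annuity factor a(27|0.042) = 15.969411; PV = 49550 × 15.969411 = 791,284.3277

€791,284.33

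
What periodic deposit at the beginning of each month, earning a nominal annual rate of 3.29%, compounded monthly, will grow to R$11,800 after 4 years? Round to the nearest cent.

R$229.72

With 12 periods per year: i = 0.00274167, n = 48.
FV-annuity factor × (1+i) = 51.367165; PMT = 11800 / 51.367165 = 229.7187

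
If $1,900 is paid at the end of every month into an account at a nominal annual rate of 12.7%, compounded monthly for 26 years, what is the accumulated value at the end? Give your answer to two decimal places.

$4,613,789.55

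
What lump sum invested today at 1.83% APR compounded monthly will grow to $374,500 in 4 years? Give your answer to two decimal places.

i = 0.0183/12 = 0.001525 per month; n = 4·12 = 48.
Discount factor = (1+0.001525)^(−48) = 0.929467; PV = 374,500 × 0.929467 = 348,085.2988

$348,085.30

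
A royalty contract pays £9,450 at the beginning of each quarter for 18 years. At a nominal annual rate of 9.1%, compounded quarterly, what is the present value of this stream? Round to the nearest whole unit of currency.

i = 0.091/4 = 0.02275 per quarter; n = 18·4 = 72.
PV = PMT · [1 − (1+i)^(−n)] / i × (1+i) = 9450 · 36.056148 = 340,730.5968
(Beginning-of-period payments → annuity-due factor ×(1+i).)

£340,731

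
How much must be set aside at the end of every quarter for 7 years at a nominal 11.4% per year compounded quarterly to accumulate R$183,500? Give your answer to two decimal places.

Periodic rate i = 0.114/4 = 0.0285; n = 7 × 4 = 28 periods.
FV-annuity factor = 41.980519; PMT = 183500 / 41.980519 = 4,371.0751

R$4,371.08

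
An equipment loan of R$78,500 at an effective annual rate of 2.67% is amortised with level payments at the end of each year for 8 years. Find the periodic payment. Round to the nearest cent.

Annuity-PV factor = 7.118446; PMT = 78500 / 7.118446 = 11,027.6879

R$11,027.69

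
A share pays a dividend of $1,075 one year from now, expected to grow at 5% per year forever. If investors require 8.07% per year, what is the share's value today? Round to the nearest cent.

$35,016.29

PV = PMT / (i − g) = 1075 / (0.0807 − 0.05) = 1075 / 0.030700 = 35,016.2866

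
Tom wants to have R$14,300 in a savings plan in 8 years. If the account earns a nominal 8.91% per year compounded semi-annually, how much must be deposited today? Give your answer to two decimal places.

R$7,119.81

With 2 periods per year: i = 0.04455, n = 16.
Discount factor = (1+0.04455)^(−16) = 0.497889; PV = 14,300 × 0.497889 = 7,119.8083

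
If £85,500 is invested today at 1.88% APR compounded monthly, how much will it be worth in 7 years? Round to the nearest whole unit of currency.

£97,516

i = 0.0188/12 = 0.00156667 per month; n = 7·12 = 84.
85,500 × (1+0.00156667)^84 = 85,500 × 1.140535 = 97,515.7006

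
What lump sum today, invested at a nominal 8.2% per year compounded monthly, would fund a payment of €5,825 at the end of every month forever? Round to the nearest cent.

€852,439.02

Periodic rate i = 0.082/12 = 0.00683333.
PV = C/r = 5825/0.00683333 = 852,439.0244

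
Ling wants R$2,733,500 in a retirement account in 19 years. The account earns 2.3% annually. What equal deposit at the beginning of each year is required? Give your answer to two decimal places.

R$113,722.36

PMT = 2.7335e+06 / ( [(1+0.023)^19 − 1] / 0.023 × (1+i) ) = 2.7335e+06 / 24.036609 = 113,722.3633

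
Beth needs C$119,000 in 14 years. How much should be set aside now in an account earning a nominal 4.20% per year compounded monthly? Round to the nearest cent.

C$66,164.90

Periodic rate i = 0.042/12 = 0.0035; n = 14 × 12 = 168 periods.
PV = 119,000 / (1 + 0.0035)^168 = 119,000 / 1.798537 = 66,164.8992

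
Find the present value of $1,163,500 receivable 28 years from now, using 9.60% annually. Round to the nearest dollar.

Discount factor = (1+0.096)^(−28) = 0.076790; PV = 1,163,500 × 0.076790 = 89,345.1272

$89,345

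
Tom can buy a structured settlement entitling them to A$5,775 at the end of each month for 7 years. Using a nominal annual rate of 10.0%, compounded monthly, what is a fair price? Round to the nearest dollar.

A$347,867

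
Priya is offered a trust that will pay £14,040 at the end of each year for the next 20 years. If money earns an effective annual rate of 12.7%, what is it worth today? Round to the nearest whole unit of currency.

Annuity factor a(20|0.127) = 7.153376; PV = 14040 × 7.153376 = 100,433.4050

£100,433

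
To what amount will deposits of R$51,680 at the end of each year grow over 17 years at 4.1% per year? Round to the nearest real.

R$1,235,262

FV = 51680 × [(1+0.041)^17 − 1] / 0.041 = 51680 × 23.902129 = 1,235,262.0236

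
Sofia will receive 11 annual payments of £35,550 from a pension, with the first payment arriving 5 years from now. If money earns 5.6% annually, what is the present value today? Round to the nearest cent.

PV at t=4 (ordinary 11-year annuity): 35550 × a(11|0.056) = 35550 × 8.050759 = 286,204.4955
PV₀ = 286,204.4955 / (1+0.056)^4 = 286,204.4955 / 1.243528 = 230,155.1930

£230,155.19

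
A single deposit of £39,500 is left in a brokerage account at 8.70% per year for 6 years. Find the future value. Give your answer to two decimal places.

FV = 39,500 × (1 + 0.087)^6 = 65,158.9924

£65,158.99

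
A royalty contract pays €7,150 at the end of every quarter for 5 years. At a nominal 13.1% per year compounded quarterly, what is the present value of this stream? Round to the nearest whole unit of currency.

€103,719

With 4 periods per year: i = 0.03275, n = 20.
Annuity factor a(20|0.03275) = 14.506156; PV = 7150 × 14.506156 = 103,719.0151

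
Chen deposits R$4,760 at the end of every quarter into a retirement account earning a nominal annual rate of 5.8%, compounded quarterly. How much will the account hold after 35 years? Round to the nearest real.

With 4 periods per year: i = 0.0145, n = 140.
Accumulation factor s(140|0.0145) = 448.545011; FV = 4760 × 448.545011 = 2,135,074.2522

R$2,135,074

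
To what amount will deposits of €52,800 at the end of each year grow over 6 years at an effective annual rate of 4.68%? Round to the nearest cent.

€356,261.21

FV = 52800 × [(1+0.0468)^6 − 1] / 0.0468 = 52800 × 6.747371 = 356,261.2076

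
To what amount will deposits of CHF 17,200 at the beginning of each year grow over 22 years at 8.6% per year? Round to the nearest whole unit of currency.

CHF 1,116,678

FV = PMT · [(1+i)^n − 1] / i × (1+i) = 17200 · 64.923116 = 1,116,677.5909
Payments are at the start of each period, so multiply by (1+i).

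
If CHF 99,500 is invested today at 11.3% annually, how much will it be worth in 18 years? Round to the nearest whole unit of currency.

CHF 683,496

FV = 99,500 × (1 + 0.113)^18 = 683,496.0967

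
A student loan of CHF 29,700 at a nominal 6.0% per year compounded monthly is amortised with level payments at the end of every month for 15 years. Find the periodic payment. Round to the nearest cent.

With 12 periods per year: i = 0.005, n = 180.
PMT = 29700 / ( [1 − (1+0.005)^(−180)] / 0.005 ) = 29700 / 118.503515 = 250.6255

CHF 250.63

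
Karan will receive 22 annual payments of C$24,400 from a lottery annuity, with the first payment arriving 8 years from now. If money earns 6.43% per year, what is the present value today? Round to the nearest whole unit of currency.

C$183,043

Value one period before first payment (t=7): 24400 × [1 − (1+0.0643)^(−22)] / 0.0643 = 24400 × 11.604077 = 283,139.4706
PV₀ = 283,139.4706 / (1+0.0643)^7 = 283,139.4706 / 1.546851 = 183,042.5176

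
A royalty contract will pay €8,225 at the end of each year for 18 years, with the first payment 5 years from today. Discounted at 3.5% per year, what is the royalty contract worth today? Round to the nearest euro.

€94,539

PV at t=4 (ordinary 18-year annuity): 8225 × a(18|0.035) = 8225 × 13.189682 = 108,485.1322
PV₀ = 108,485.1322 / (1+0.035)^4 = 108,485.1322 / 1.147523 = 94,538.5253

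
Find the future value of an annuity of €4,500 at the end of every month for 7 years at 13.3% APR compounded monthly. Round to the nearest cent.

Periodic rate i = 0.133/12 = 0.0110833; n = 7 × 12 = 84 periods.
Accumulation factor s(84|0.0110833) = 137.511405; FV = 4500 × 137.511405 = 618,801.3208

€618,801.32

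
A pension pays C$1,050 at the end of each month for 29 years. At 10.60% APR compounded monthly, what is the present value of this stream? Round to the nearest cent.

With 12 periods per year: i = 0.00883333, n = 348.
PV = PMT · [1 − (1+i)^(−n)] / i = 1050 · 107.902173 = 113,297.2820

C$113,297.28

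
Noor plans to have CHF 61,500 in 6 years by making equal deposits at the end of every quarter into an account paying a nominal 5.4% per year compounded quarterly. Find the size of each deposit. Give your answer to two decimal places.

With 4 periods per year: i = 0.0135, n = 24.
PMT = 61500 / ( [(1+0.0135)^24 − 1] / 0.0135 ) = 61500 / 28.122492 = 2,186.8617

CHF 2,186.86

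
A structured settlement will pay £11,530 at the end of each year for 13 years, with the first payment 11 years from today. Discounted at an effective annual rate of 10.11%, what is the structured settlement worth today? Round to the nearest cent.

£31,085.25

Value one period before first payment (t=10): 11530 × [1 − (1+0.1011)^(−13)] / 0.1011 = 11530 × 7.063057 = 81,437.0434
Discount back 10 years: 81,437.0434 × (1+0.1011)^(−10) = 81,437.0434 × 0.381709 = 31,085.2505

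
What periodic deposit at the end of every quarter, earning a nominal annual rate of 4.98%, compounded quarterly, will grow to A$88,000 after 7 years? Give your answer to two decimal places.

Periodic rate i = 0.0498/4 = 0.01245; n = 7 × 4 = 28 periods.
PMT = 88000 / ( [(1+0.01245)^28 − 1] / 0.01245 ) = 88000 / 33.255879 = 2,646.1487

A$2,646.15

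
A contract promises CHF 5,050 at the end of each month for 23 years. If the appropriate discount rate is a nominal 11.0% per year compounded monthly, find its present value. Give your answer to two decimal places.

CHF 506,515.49

i = 0.11/12 = 0.00916667 per month; n = 23·12 = 276.
PV = PMT · [1 − (1+i)^(−n)] / i = 5050 · 100.300098 = 506,515.4934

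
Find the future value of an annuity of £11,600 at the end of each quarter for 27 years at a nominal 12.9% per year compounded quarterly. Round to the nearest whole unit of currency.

i = 0.129/4 = 0.03225 per quarter; n = 27·4 = 108.
FV = 11600 × [(1+0.03225)^108 − 1] / 0.03225 = 11600 × 924.509578 = 10,724,311.1033

£10,724,311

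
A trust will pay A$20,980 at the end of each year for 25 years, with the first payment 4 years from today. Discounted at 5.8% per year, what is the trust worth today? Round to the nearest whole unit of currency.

PV at t=3 (ordinary 25-year annuity): 20980 × a(25|0.058) = 20980 × 13.029942 = 273,368.1885
PV₀ = 273,368.1885 / (1+0.058)^3 = 273,368.1885 / 1.184287 = 230,829.3198

A$230,829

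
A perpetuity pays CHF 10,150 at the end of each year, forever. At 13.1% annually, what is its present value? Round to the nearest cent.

CHF 77,480.92

PV = PMT / i = 10150 / 0.131 = 77,480.9160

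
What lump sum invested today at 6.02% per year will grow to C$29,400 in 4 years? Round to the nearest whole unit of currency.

PV = FV·(1+i)^(−n) = 29,400 × 0.791496 = 23,269.9865

C$23,270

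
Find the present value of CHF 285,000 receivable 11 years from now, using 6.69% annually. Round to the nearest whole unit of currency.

PV = FV·(1+i)^(−n) = 285,000 × 0.490500 = 139,792.5392

CHF 139,793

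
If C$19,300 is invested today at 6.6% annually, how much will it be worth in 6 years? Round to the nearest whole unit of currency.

C$28,320

FV = PV·(1+i)^n = 19,300 × 1.467382 = 28,320.4753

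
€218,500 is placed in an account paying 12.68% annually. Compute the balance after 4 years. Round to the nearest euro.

€352,240

FV = 218,500 × (1 + 0.1268)^4 = 352,240.0990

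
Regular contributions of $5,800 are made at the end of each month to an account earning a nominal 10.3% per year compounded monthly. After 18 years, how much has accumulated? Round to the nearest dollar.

With 12 periods per year: i = 0.00858333, n = 216.
FV = PMT · [(1+i)^n − 1] / i = 5800 · 621.552420 = 3,605,004.0385

$3,605,004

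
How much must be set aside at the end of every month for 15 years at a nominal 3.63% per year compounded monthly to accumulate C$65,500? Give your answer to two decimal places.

Periodic rate i = 0.0363/12 = 0.003025; n = 15 × 12 = 180 periods.
FV-annuity factor = 238.786820; PMT = 65500 / 238.786820 = 274.3032

C$274.30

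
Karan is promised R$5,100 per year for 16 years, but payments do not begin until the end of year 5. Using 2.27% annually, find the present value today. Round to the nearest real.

R$61,967

Value one period before first payment (t=4): 5100 × [1 − (1+0.0227)^(−16)] / 0.0227 = 5100 × 13.291750 = 67,787.9263
Discount back 4 years: 67,787.9263 × (1+0.0227)^(−4) = 67,787.9263 × 0.914128 = 61,966.8364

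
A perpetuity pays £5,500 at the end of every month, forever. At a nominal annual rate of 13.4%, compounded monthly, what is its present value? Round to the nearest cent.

£492,537.31

Periodic rate i = 0.134/12 = 0.0111667.
PV = C/r = 5500/0.0111667 = 492,537.3134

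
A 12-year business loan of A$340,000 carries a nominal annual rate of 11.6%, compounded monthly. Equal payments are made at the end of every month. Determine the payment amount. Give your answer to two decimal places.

Periodic rate i = 0.116/12 = 0.00966667; n = 12 × 12 = 144 periods.
PMT = 340000 / ( [1 − (1+0.00966667)^(−144)] / 0.00966667 ) = 340000 / 77.560867 = 4,383.6539

A$4,383.65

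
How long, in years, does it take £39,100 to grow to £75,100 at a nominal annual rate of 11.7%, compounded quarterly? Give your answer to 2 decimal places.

5.66 years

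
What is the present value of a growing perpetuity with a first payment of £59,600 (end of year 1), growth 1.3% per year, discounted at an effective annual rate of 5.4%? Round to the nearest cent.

£1,453,658.54

PV = D₁/(r − g) = 59600/(0.054 − 0.013) = 1,453,658.5366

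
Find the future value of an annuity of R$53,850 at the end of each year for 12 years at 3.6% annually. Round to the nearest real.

Accumulation factor s(12|0.036) = 14.685603; FV = 53850 × 14.685603 = 790,819.7006

R$790,820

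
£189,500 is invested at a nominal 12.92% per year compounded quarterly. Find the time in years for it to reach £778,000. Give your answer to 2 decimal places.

Periodic rate i = 0.1292/4 = 0.0323.
(1+i)^n = 778000/189500 = 4.10554, so n = ln 4.10554 / ln 1.0323 = 44.4280 quarters
= 44.4280/4 years

11.11 years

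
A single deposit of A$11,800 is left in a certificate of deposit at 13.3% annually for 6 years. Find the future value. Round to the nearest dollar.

FV = 11,800 × (1 + 0.133)^6 = 24,960.9705

A$24,961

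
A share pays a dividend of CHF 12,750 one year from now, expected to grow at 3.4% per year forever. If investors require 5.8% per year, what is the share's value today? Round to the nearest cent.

CHF 531,250.00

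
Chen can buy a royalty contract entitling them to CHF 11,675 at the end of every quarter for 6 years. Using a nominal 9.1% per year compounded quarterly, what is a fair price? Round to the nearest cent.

i = 0.091/4 = 0.02275 per quarter; n = 6·4 = 24.
PV = 11675 × [1 − (1+0.02275)^(−24)] / 0.02275 = 11675 × 18.337710 = 214,092.7641

CHF 214,092.76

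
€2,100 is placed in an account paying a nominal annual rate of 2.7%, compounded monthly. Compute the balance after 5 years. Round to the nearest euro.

€2,403

i = 0.027/12 = 0.00225 per month; n = 5·12 = 60.
2,100 × (1+0.00225)^60 = 2,100 × 1.144363 = 2,403.1628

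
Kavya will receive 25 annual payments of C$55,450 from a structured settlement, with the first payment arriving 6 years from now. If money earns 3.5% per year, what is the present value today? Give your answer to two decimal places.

C$769,479.26

PV at t=5 (ordinary 25-year annuity): 55450 × a(25|0.035) = 55450 × 16.481515 = 913,899.9841
PV₀ = 913,899.9841 / (1+0.035)^5 = 913,899.9841 / 1.187686 = 769,479.2638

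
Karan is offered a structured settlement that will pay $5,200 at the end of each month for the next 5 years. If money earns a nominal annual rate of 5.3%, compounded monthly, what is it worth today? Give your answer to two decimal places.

Periodic rate i = 0.053/12 = 0.00441667; n = 5 × 12 = 60 periods.
PV = PMT · [1 − (1+i)^(−n)] / i = 5200 · 52.606701 = 273,554.8440

$273,554.84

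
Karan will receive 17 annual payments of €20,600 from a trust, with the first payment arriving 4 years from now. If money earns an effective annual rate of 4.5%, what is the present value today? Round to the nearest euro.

€211,335

PV at t=3 (ordinary 17-year annuity): 20600 × a(17|0.045) = 20600 × 11.707191 = 241,168.1436
Discount back 3 years: 241,168.1436 × (1+0.045)^(−3) = 241,168.1436 × 0.876297 = 211,334.8252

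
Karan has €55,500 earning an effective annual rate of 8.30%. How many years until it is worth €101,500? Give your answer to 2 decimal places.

7.57 years

(1+i)^n = 101500/55500 = 1.82883, so n = ln 1.82883 / ln 1.083 = 7.5710 years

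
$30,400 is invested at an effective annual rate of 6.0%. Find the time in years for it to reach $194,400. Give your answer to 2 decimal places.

n = ln(194400/30400) / ln(1+0.06) = ln(6.39474) / 0.058269 = 31.8433 years

31.84 years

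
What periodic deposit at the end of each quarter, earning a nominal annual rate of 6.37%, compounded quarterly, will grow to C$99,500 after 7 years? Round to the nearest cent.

i = 0.0637/4 = 0.015925 per quarter; n = 7·4 = 28.
PMT = 99500 / ( [(1+0.015925)^28 − 1] / 0.015925 ) = 99500 / 34.939881 = 2,847.7487

C$2,847.75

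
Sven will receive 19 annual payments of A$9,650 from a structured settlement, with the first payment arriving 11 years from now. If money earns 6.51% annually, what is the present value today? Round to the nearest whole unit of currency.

A$55,091

Value one period before first payment (t=10): 9650 × [1 − (1+0.0651)^(−19)] / 0.0651 = 9650 × 10.726496 = 103,510.6839
PV₀ = 103,510.6839 / (1+0.0651)^10 = 103,510.6839 / 1.878901 = 55,091.0857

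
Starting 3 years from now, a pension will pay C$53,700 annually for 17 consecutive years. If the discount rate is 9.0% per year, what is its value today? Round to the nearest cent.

C$386,156.89

Value one period before first payment (t=2): 53700 × [1 − (1+0.09)^(−17)] / 0.09 = 53700 × 8.543631 = 458,793.0045
Discount back 2 years: 458,793.0045 × (1+0.09)^(−2) = 458,793.0045 × 0.841680 = 386,156.8930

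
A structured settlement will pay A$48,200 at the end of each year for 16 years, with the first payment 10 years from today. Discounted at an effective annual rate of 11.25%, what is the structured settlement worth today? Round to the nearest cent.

A$134,320.21

PV at t=9 (ordinary 16-year annuity): 48200 × a(16|0.1125) = 48200 × 7.274355 = 350,623.9114
PV₀ = 350,623.9114 / (1+0.1125)^9 = 350,623.9114 / 2.610359 = 134,320.2073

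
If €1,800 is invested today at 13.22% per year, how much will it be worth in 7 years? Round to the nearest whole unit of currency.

€4,293

1,800 × (1+0.1322)^7 = 1,800 × 2.384855 = 4,292.7397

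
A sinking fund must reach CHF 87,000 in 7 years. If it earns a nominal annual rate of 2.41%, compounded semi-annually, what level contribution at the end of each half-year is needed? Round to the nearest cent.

CHF 5,742.12

Periodic rate i = 0.0241/2 = 0.01205; n = 7 × 2 = 14 periods.
PMT = 87000 / ( [(1+0.01205)^14 − 1] / 0.01205 ) = 87000 / 15.151198 = 5,742.1201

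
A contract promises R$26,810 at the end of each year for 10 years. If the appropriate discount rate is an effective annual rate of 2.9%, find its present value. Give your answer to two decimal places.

PV = PMT · [1 − (1+i)^(−n)] / i = 26810 · 8.573902 = 229,866.3017

R$229,866.30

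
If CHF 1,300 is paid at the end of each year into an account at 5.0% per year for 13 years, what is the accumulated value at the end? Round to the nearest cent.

CHF 23,026.88

FV = PMT · [(1+i)^n − 1] / i = 1300 · 17.712983 = 23,026.8777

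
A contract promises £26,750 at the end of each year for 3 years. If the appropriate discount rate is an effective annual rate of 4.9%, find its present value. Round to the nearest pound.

PV = PMT · [1 − (1+i)^(−n)] / i = 26750 · 2.728359 = 72,983.6002

£72,984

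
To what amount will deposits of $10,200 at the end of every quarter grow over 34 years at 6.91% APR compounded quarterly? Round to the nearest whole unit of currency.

$5,474,130

Periodic rate i = 0.0691/4 = 0.017275; n = 34 × 4 = 136 periods.
Accumulation factor s(136|0.017275) = 536.679450; FV = 10200 × 536.679450 = 5,474,130.3940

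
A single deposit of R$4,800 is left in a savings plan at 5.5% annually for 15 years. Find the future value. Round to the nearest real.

FV = 4,800 × (1 + 0.055)^15 = 10,715.8872

R$10,716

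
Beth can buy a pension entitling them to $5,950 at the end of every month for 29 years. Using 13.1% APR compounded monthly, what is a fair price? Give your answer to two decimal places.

With 12 periods per year: i = 0.0109167, n = 348.
PV = PMT · [1 − (1+i)^(−n)] / i = 5950 · 89.509106 = 532,579.1793

$532,579.18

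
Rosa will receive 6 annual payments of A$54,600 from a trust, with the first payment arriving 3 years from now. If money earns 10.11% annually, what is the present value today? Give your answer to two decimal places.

PV at t=2 (ordinary 6-year annuity): 54600 × a(6|0.1011) = 54600 × 4.341257 = 237,032.6367
PV₀ = 237,032.6367 / (1+0.1011)^2 = 237,032.6367 / 1.212421 = 195,503.5385

A$195,503.54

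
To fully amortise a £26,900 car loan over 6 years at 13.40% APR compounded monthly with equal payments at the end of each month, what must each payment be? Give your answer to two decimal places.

£545.69

With 12 periods per year: i = 0.0111667, n = 72.
Annuity-PV factor = 49.295477; PMT = 26900 / 49.295477 = 545.6890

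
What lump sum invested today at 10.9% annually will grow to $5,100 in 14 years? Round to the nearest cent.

PV = 5,100 / (1 + 0.109)^14 = 5,100 / 4.256392 = 1,198.1978

$1,198.20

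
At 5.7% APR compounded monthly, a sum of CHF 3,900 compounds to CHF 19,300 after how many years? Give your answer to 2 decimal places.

28.12 years

Periodic rate i = 0.057/12 = 0.00475.
n = ln(19300/3900) / ln(1+0.00475) = ln(4.94872) / 0.004739 = 337.4576 months
= 337.4576/12 years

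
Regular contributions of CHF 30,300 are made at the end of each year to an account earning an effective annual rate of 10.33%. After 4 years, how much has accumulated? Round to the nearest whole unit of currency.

CHF 141,307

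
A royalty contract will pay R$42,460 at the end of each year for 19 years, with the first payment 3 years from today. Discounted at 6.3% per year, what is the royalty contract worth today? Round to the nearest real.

R$409,621

Value one period before first payment (t=2): 42460 × [1 − (1+0.063)^(−19)] / 0.063 = 42460 × 10.901058 = 462,858.9303
Discount back 2 years: 462,858.9303 × (1+0.063)^(−2) = 462,858.9303 × 0.884980 = 409,620.9102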